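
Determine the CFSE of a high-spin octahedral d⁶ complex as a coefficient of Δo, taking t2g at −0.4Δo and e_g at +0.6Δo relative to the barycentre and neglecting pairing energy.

Configuration: t2g^4 e_g^2.
CFSE = 4(-0.4Δo) + 2(0.6Δo) = -1.6Δo + 1.2Δo = -0.4Δo.

-0.4 Δo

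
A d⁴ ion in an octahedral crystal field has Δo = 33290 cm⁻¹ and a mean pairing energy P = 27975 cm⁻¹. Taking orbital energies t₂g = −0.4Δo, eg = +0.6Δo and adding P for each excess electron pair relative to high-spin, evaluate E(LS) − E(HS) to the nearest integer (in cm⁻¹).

High-spin d⁴ fills as t₂g³ eg¹ with CFSE 3(−0.4) + 1(+0.6) = -0.6Δo = -19974 cm⁻¹.
Low-spin: t₂g⁴ eg⁰, orbital CFSE = -1.6Δo = -53264 cm⁻¹; plus 1 excess pair × P = +27975 cm⁻¹; total -25289 cm⁻¹.
The difference is -25289 − (-19974) = -5315 cm⁻¹, so low-spin lies lower.

-5315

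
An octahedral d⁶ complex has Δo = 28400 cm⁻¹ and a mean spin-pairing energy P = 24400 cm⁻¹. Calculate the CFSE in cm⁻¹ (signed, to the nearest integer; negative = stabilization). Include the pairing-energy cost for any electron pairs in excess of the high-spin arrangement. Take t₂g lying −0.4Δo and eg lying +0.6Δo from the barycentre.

Since Δo = 28400 cm⁻¹ > P = 24400 cm⁻¹, the complex adopts the low-spin configuration.
Configuration: t₂g⁶ eg⁰.
Orbital CFSE = -2.4Δo = -2.4 × 28400 = -68160 cm⁻¹.
Excess pairs vs high-spin: 3 − 1 = 2; pairing cost = +48800 cm⁻¹.
Net CFSE = -68160 + 48800 = -19360 cm⁻¹.

-19360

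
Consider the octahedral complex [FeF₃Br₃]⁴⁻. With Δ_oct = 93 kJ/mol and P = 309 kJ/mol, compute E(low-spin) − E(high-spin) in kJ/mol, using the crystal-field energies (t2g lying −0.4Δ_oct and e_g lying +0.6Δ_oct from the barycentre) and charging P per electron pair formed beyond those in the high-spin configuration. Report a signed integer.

Ligand charges: 3×(-1) from F⁻ and 3×(-1) from Br⁻ sum to -6; with overall charge -4, Fe is +2.
Fe sits in group 8; removing 2 electrons leaves Fe²⁺ with 8 − 2 = 6 d electrons.
High-spin d⁶ fills as t2g^4 e_g^2 with CFSE 4(−0.4) + 2(+0.6) = -0.4Δ_oct = -37 kJ/mol.
Low-spin: t2g^6 e_g^0, orbital CFSE = -2.4Δ_oct = -223 kJ/mol; plus 2 excess pairs × P = +618 kJ/mol; total 395 kJ/mol.
The difference is 395 − (-37) = 432 kJ/mol, so high-spin lies lower.

432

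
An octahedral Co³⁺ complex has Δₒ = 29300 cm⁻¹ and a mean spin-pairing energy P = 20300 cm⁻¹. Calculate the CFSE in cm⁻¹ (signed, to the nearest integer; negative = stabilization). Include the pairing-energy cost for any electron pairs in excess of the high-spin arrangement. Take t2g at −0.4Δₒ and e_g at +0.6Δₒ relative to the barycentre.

-29720

Co³⁺: group 9, so d-count = 9 − 3 = 6.
Since Δₒ = 29300 cm⁻¹ > P = 20300 cm⁻¹, the complex adopts the low-spin configuration.
Configuration: t2g^6 e_g^0.
Orbital CFSE = -2.4Δₒ = -2.4 × 29300 = -70320 cm⁻¹.
Excess pairs vs high-spin: 3 − 1 = 2; pairing cost = +40600 cm⁻¹.
Net CFSE = -70320 + 40600 = -29720 cm⁻¹.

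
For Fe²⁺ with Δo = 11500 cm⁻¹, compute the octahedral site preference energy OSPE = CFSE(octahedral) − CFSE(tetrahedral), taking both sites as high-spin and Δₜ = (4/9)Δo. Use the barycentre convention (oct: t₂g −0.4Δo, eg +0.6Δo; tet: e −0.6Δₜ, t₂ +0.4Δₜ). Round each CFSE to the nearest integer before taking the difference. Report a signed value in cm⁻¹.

-1533

Fe²⁺: group 8, so d-count = 8 − 2 = 6.
Octahedral high-spin t2g^4 e_g^2: CFSE = -0.4 × 11500 = -4600 cm⁻¹.
Tetrahedral e^3 t2^3 gives -0.6Δₜ = -0.6 × (4/9) × 11500 = -3067 cm⁻¹.
OSPE = -4600 − (-3067) = -1533 cm⁻¹.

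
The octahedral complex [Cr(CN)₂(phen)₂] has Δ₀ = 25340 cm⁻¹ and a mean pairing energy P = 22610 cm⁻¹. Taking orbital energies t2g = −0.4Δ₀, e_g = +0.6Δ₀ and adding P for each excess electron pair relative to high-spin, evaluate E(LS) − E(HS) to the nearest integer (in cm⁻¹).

-2730

Ligand charges: 2×(-1) from CN⁻ and 2×(+0) from phen sum to -2; with overall charge +0, Cr is +2.
Cr is in group 6, so Cr²⁺ is d⁴ (6 − 2 = 4).
High-spin: t2g^3 e_g^1, CFSE = -0.6Δ₀ = -15204 cm⁻¹.
Low-spin t2g^4 e_g^0 gives -1.6Δ₀ = -40544 cm⁻¹, but forming 1 extra pair costs 1P = 22610 cm⁻¹, so E(LS) = -40544 + 22610 = -17934 cm⁻¹.
Thus E(LS) − E(HS) = -2730 cm⁻¹.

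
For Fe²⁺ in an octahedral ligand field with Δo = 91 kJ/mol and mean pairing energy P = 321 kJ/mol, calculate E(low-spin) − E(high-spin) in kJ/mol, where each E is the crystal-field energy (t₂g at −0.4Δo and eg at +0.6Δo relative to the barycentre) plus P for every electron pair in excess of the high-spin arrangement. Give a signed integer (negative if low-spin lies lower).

460

Fe²⁺: group 8, so d-count = 8 − 2 = 6.
High-spin: t₂g⁴ eg², CFSE = -0.4Δo = -36 kJ/mol.
For low-spin the configuration is t₂g⁶ eg⁰: orbital energy -2.4 × 91 = -218 kJ/mol, and 2 additional pairs relative to high-spin add 642 kJ/mol, giving 424 kJ/mol.
E(LS) − E(HS) = 424 − (-36) = 460 kJ/mol.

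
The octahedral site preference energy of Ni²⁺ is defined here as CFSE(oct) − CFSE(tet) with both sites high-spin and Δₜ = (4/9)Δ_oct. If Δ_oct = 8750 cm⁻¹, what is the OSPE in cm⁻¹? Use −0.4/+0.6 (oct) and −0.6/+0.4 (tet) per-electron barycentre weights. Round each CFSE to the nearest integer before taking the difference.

-7389

Ni is in group 10, so Ni²⁺ is d⁸ (10 − 2 = 8).
Octahedral high-spin t₂g⁶ eg²: CFSE = -1.2 × 8750 = -10500 cm⁻¹.
Tetrahedral: e⁴ t₂⁴, CFSE = 4(−0.6) + 4(+0.4) = -0.8Δₜ = -0.8 × (4/9) × 8750 = -3111 cm⁻¹.
Subtracting, OSPE = -10500 − (-3111) = -7389 cm⁻¹.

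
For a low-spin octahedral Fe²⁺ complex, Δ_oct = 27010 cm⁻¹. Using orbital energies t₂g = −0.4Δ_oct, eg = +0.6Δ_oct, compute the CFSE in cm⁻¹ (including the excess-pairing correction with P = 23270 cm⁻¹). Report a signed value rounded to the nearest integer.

Fe is in group 8, so Fe²⁺ is d⁶ (8 − 2 = 6).
Electron filling gives t₂g⁶ eg⁰.
The orbital stabilization is -2.4Δ_oct = -2.4 × 27010 = -64824 cm⁻¹.
High-spin d⁶ would be t₂g⁴ eg² with 1 pair; low-spin has 3, so 2 excess pairs cost +2P = +46540 cm⁻¹.
Combining: -64824 + 46540 = -18284 cm⁻¹.

-18284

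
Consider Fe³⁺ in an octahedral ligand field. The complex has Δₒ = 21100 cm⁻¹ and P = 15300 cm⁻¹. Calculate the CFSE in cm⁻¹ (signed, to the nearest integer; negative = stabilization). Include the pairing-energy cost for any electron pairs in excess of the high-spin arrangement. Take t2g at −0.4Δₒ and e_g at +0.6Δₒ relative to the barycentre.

Fe sits in group 8; removing 3 electrons leaves Fe³⁺ with 8 − 3 = 5 d electrons.
Since Δₒ = 21100 cm⁻¹ > P = 15300 cm⁻¹, the complex adopts the low-spin configuration.
That gives t2g^5 e_g^0.
Orbital CFSE = -2.0Δₒ = -2.0 × 21100 = -42200 cm⁻¹.
Excess pairs vs high-spin: 2 − 0 = 2; pairing cost = +30600 cm⁻¹.
Net CFSE = -42200 + 30600 = -11600 cm⁻¹.

-11600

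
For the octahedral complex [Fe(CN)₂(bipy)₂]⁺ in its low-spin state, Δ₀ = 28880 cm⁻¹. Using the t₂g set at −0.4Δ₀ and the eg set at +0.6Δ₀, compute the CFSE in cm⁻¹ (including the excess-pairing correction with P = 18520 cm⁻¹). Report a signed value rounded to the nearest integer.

Ligand charges: 2×(-1) from CN⁻ and 2×(+0) from bipy sum to -2; with overall charge +1, Fe is +3.
Fe is in group 8, so Fe³⁺ is d⁵ (8 − 3 = 5).
Electron filling gives t₂g⁵ eg⁰.
Orbital CFSE = 5(-0.4) + 0(0.6) = -2.0Δ₀ = -2.0 × 28880 = -57760 cm⁻¹.
Pairing penalty: 2 pairs vs 0 in the high-spin reference → 2 extra × P = 37040 cm⁻¹.
Combining: -57760 + 37040 = -20720 cm⁻¹.

-20720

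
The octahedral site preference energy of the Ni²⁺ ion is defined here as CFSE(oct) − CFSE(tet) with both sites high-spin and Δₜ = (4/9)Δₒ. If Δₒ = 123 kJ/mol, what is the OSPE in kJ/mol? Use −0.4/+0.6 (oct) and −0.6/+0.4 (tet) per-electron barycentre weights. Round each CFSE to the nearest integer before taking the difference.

-104

Ni sits in group 10; removing 2 electrons leaves Ni²⁺ with 10 − 2 = 8 d electrons.
Octahedral (high-spin): t₂g⁶ eg², CFSE = 6(−0.4) + 2(+0.6) = -1.2Δₒ = -1.2 × 123 = -148 kJ/mol.
Tetrahedral e⁴ t₂⁴ gives -0.8Δₜ = -0.8 × (4/9) × 123 = -44 kJ/mol.
OSPE = -148 − (-44) = -104 kJ/mol.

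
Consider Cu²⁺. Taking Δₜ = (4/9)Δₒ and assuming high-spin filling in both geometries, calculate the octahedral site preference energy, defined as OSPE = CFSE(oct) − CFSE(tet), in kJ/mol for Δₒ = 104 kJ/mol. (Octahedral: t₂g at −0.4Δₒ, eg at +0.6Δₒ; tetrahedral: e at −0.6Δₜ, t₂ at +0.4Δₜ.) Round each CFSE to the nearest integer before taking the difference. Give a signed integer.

-44

Group 11 minus oxidation state +2 gives a d⁹ configuration for Cu²⁺.
Octahedral high-spin t₂g⁶ eg³: CFSE = -0.6 × 104 = -62 kJ/mol.
In a tetrahedral site the filling is e⁴ t₂⁵: CFSE(tet) = -0.4Δₜ = -0.4 × (4/9)(104) = -18 kJ/mol.
OSPE = -62 − (-18) = -44 kJ/mol.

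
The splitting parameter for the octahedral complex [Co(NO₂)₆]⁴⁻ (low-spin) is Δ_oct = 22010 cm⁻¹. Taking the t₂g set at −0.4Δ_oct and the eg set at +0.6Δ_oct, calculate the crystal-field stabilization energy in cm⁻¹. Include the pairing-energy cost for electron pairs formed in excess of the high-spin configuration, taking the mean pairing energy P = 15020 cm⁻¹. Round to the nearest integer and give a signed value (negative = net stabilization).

-24598

Each NO₂⁻ contributes -1; 6 × (-1) = -6. With overall charge -4, Co is in the +2 oxidation state.
Co sits in group 9; removing 2 electrons leaves Co²⁺ with 9 − 2 = 7 d electrons.
The d⁷ electrons fill as t₂g⁶ eg¹.
The orbital stabilization is -1.8Δ_oct = -1.8 × 22010 = -39618 cm⁻¹.
High-spin d⁷ would be t₂g⁵ eg² with 2 pairs; low-spin has 3, so 1 excess pair costs +1P = +15020 cm⁻¹.
Net CFSE = -39618 + 15020 = -24598 cm⁻¹.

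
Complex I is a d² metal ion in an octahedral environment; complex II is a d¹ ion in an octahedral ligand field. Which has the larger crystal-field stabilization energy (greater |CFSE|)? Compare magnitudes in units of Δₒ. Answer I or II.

I: t2g^2 e_g^0, CFSE = -0.8Δₒ.
II: t2g^1 e_g^0, CFSE = -0.4Δₒ.
So I has the larger |CFSE|.

I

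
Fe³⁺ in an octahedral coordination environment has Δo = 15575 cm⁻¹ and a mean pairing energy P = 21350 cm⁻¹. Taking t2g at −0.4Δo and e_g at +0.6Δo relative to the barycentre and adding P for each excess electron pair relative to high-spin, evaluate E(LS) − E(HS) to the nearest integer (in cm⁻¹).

Fe is in group 8, so Fe³⁺ is d⁵ (8 − 3 = 5).
High-spin d⁵ fills as t2g^3 e_g^2 with CFSE 3(−0.4) + 2(+0.6) = 0.0Δo = 0 cm⁻¹.
Low-spin: t2g^5 e_g^0, orbital CFSE = -2.0Δo = -31150 cm⁻¹; plus 2 excess pairs × P = +42700 cm⁻¹; total 11550 cm⁻¹.
E(LS) − E(HS) = 11550 − (0) = 11550 cm⁻¹.

11550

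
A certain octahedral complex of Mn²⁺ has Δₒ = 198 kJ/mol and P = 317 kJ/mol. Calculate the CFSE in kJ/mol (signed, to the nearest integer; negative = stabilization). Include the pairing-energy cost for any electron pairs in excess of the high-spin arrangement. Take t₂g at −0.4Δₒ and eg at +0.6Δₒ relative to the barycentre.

Group 7 minus oxidation state +2 gives a d⁵ configuration for Mn²⁺.
Since Δₒ = 198 kJ/mol < P = 317 kJ/mol, the complex adopts the high-spin configuration.
Filling d⁵ accordingly: t₂g³ eg².
Orbital CFSE = 0.0Δₒ = 0.0 × 198 = 0 kJ/mol.
High-spin has no excess pairs, so no pairing correction applies.

0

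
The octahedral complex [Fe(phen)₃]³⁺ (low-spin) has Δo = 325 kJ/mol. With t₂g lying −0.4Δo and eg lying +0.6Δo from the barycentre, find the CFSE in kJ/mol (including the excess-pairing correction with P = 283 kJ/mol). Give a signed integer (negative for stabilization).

phen is neutral, so the +3 overall charge sits on Fe: oxidation state +3.
Group 8 minus oxidation state +3 gives a d⁵ configuration for Fe³⁺.
Configuration: t₂g⁵ eg⁰.
CFSE(orbital) = 5×(-0.4Δo) + 0×(0.6Δo) = -2.0Δo; with Δo = 325 kJ/mol that is -650 kJ/mol.
High-spin d⁵ would be t₂g³ eg² with 0 pairs; low-spin has 2, so 2 excess pairs cost +2P = +566 kJ/mol.
Net CFSE = -650 + 566 = -84 kJ/mol.

-84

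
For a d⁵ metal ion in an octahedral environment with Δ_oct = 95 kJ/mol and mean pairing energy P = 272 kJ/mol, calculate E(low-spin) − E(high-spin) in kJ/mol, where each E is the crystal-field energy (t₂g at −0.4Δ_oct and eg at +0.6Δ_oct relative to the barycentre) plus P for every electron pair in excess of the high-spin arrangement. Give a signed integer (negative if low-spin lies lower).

354

High-spin d⁵ fills as t₂g³ eg² with CFSE 3(−0.4) + 2(+0.6) = 0.0Δ_oct = 0 kJ/mol.
Low-spin t₂g⁵ eg⁰ gives -2.0Δ_oct = -190 kJ/mol, but forming 2 extra pairs costs 2P = 544 kJ/mol, so E(LS) = -190 + 544 = 354 kJ/mol.
Thus E(LS) − E(HS) = 354 kJ/mol.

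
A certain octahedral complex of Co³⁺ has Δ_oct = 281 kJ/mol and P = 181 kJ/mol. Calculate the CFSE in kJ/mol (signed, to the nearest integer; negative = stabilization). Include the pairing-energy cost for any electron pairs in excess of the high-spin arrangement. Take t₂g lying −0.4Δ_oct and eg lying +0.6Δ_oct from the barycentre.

-312

Co³⁺: group 9, so d-count = 9 − 3 = 6.
Since Δ_oct = 281 kJ/mol > P = 181 kJ/mol, the complex adopts the low-spin configuration.
Filling d⁶ accordingly: t₂g⁶ eg⁰.
Orbital CFSE = -2.4Δ_oct = -2.4 × 281 = -674 kJ/mol.
Excess pairs vs high-spin: 3 − 1 = 2; pairing cost = +362 kJ/mol.
Net CFSE = -674 + 362 = -312 kJ/mol.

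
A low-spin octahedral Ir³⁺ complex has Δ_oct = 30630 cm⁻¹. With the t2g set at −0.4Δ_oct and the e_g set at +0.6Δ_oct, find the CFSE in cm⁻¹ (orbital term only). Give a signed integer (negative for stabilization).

-73512

Group 9 minus oxidation state +3 gives a d⁶ configuration for Ir³⁺.
Configuration: t2g^6 e_g^0.
CFSE(orbital) = 6×(-0.4Δ_oct) + 0×(0.6Δ_oct) = -2.4Δ_oct; with Δ_oct = 30630 cm⁻¹ that is -73512 cm⁻¹.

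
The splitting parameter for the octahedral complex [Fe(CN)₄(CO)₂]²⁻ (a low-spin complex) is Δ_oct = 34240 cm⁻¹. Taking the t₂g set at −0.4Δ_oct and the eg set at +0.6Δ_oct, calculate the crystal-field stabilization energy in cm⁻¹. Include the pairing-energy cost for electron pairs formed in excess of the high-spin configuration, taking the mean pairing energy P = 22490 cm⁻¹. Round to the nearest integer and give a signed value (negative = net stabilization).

Ligand charges: 4×(-1) from CN⁻ and 2×(+0) from CO sum to -4; with overall charge -2, Fe is +2.
Fe sits in group 8; removing 2 electrons leaves Fe²⁺ with 8 − 2 = 6 d electrons.
Configuration: t₂g⁶ eg⁰.
Orbital CFSE = 6(-0.4) + 0(0.6) = -2.4Δ_oct = -2.4 × 34240 = -82176 cm⁻¹.
Pairing penalty: 3 pairs vs 1 in the high-spin reference → 2 extra × P = 44980 cm⁻¹.
Overall CFSE = -82176 + 44980 = -37196 cm⁻¹.

-37196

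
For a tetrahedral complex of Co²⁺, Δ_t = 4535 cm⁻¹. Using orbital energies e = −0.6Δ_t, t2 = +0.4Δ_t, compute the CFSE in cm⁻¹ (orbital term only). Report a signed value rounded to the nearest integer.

Co²⁺: group 9, so d-count = 9 − 2 = 7.
Tetrahedral splitting is small, so the complex is high-spin.
The d⁷ electrons fill as e^4 t2^3.
Orbital CFSE = 4(-0.6) + 3(0.4) = -1.2Δ_t = -1.2 × 4535 = -5442 cm⁻¹.

-5442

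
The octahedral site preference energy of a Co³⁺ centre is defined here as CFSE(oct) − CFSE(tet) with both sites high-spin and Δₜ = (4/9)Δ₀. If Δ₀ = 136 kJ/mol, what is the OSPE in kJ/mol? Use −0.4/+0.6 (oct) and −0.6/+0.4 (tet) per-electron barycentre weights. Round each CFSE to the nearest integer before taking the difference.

Co sits in group 9; removing 3 electrons leaves Co³⁺ with 9 − 3 = 6 d electrons.
Octahedral high-spin t₂g⁴ eg²: CFSE = -0.4 × 136 = -54 kJ/mol.
In a tetrahedral site the filling is e³ t₂³: CFSE(tet) = -0.6Δₜ = -0.6 × (4/9)(136) = -36 kJ/mol.
OSPE = CFSE(oct) − CFSE(tet) = -54 − (-36) = -18 kJ/mol.

-18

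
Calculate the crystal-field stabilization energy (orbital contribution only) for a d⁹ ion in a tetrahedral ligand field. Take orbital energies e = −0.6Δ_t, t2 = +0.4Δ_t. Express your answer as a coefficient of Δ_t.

-0.4 Δ_t

With tetrahedral geometry the complex is necessarily high-spin.
Configuration: e^4 t2^5.
CFSE = 4(-0.6Δ_t) + 5(0.4Δ_t) = -2.4Δ_t + 2.0Δ_t = -0.4Δ_t.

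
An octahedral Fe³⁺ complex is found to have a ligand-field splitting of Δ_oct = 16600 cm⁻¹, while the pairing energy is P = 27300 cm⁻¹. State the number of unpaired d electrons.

Group 8 minus oxidation state +3 gives a d⁵ configuration for Fe³⁺.
With Δ_oct < P the complex is high-spin.
Configuration: t2g^3 e_g^2.
Unpaired electrons: 5.

5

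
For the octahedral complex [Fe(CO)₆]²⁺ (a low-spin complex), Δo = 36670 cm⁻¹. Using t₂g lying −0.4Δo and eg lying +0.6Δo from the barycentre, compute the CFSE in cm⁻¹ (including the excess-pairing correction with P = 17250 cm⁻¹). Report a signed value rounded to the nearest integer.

-53508

CO is neutral, so the +2 overall charge sits on Fe: oxidation state +2.
Group 8 minus oxidation state +2 gives a d⁶ configuration for Fe²⁺.
Electron filling gives t₂g⁶ eg⁰.
Orbital CFSE = 6(-0.4) + 0(0.6) = -2.4Δo = -2.4 × 36670 = -88008 cm⁻¹.
Relative to high-spin t₂g⁴ eg² (1 paired), the low-spin configuration has 2 additional pairs, contributing +2 × 17250 = +34500 cm⁻¹.
Overall CFSE = -88008 + 34500 = -53508 cm⁻¹.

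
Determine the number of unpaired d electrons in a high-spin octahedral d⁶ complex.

4

Configuration: t2g^4 e_g^2, giving 4 unpaired electrons.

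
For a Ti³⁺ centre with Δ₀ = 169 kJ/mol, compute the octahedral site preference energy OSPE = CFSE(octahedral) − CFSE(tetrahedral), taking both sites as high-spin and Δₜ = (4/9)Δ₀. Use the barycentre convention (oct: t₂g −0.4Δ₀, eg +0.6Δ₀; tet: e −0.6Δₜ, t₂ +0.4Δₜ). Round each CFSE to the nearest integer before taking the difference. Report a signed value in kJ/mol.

Ti is in group 4, so Ti³⁺ is d¹ (4 − 3 = 1).
Octahedral (high-spin): t₂g¹ eg⁰, CFSE = 1(−0.4) + 0(+0.6) = -0.4Δ₀ = -0.4 × 169 = -68 kJ/mol.
Tetrahedral: e¹ t₂⁰, CFSE = 1(−0.6) + 0(+0.4) = -0.6Δₜ = -0.6 × (4/9) × 169 = -45 kJ/mol.
Subtracting, OSPE = -68 − (-45) = -23 kJ/mol.

-23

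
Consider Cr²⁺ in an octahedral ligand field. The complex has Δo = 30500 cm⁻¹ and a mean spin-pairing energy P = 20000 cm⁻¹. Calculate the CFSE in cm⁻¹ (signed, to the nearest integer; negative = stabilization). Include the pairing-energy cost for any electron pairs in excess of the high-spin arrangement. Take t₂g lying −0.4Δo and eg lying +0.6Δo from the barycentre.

Group 6 minus oxidation state +2 gives a d⁴ configuration for Cr²⁺.
Here Δo > P (30500 > 20000), so the low-spin state is favoured.
Filling d⁴ accordingly: t₂g⁴ eg⁰.
Orbital CFSE = -1.6Δo = -1.6 × 30500 = -48800 cm⁻¹.
Excess pairs vs high-spin: 1 − 0 = 1; pairing cost = +20000 cm⁻¹.
Net CFSE = -48800 + 20000 = -28800 cm⁻¹.

-28800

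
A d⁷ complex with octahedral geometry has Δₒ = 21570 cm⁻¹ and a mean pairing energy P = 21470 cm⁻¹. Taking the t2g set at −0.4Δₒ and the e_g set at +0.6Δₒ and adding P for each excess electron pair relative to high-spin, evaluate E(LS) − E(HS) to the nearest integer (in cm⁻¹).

High-spin: t2g^5 e_g^2, CFSE = -0.8Δₒ = -17256 cm⁻¹.
Low-spin t2g^6 e_g^1 gives -1.8Δₒ = -38826 cm⁻¹, but forming 1 extra pair costs 1P = 21470 cm⁻¹, so E(LS) = -38826 + 21470 = -17356 cm⁻¹.
E(LS) − E(HS) = -17356 − (-17256) = -100 cm⁻¹.

-100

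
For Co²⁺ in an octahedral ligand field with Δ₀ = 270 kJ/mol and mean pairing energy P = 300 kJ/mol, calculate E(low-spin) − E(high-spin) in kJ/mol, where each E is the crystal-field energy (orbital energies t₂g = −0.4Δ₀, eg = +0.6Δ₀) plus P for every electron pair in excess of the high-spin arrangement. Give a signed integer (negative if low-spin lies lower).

30

Co²⁺: group 9, so d-count = 9 − 2 = 7.
High-spin: t₂g⁵ eg², CFSE = -0.8Δ₀ = -216 kJ/mol.
Low-spin t₂g⁶ eg¹ gives -1.8Δ₀ = -486 kJ/mol, but forming 1 extra pair costs 1P = 300 kJ/mol, so E(LS) = -486 + 300 = -186 kJ/mol.
The difference is -186 − (-216) = 30 kJ/mol, so high-spin lies lower.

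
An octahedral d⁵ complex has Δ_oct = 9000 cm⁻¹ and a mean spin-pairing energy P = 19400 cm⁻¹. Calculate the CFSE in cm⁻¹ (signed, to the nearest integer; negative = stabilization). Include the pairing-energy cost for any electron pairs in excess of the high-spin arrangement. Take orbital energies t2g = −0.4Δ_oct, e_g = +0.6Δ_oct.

0

With Δ_oct < P the complex is high-spin.
Filling d⁵ accordingly: t2g^3 e_g^2.
Orbital CFSE = 0.0Δ_oct = 0.0 × 9000 = 0 cm⁻¹.
High-spin has no excess pairs, so no pairing correction applies.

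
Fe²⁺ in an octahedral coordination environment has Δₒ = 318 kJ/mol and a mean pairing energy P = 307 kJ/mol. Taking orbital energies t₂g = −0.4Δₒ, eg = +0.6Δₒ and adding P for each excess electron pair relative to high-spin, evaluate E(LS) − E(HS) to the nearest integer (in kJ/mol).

-22

Fe is in group 8, so Fe²⁺ is d⁶ (8 − 2 = 6).
High-spin: t₂g⁴ eg², CFSE = -0.4Δₒ = -127 kJ/mol.
Low-spin: t₂g⁶ eg⁰, orbital CFSE = -2.4Δₒ = -763 kJ/mol; plus 2 excess pairs × P = +614 kJ/mol; total -149 kJ/mol.
The difference is -149 − (-127) = -22 kJ/mol, so low-spin lies lower.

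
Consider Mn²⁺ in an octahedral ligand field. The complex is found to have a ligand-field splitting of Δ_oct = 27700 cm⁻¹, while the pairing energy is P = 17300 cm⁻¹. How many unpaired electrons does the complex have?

Mn is in group 7, so Mn²⁺ is d⁵ (7 − 2 = 5).
Since Δ_oct = 27700 cm⁻¹ > P = 17300 cm⁻¹, the complex adopts the low-spin configuration.
That gives t₂g⁵ eg⁰.
Unpaired electrons: 1.

1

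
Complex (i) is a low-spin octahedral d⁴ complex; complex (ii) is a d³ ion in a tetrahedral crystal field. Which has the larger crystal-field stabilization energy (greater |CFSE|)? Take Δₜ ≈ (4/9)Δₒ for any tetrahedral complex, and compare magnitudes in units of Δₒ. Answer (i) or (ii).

(i)

(i): t2g^4 e_g^0, CFSE = -1.6Δₒ.
(ii): Tetrahedral splitting is small, so the complex is high-spin; e^2 t2^1, CFSE = -0.8Δₜ ≈ -0.36Δₒ.
So (i) has the larger |CFSE|.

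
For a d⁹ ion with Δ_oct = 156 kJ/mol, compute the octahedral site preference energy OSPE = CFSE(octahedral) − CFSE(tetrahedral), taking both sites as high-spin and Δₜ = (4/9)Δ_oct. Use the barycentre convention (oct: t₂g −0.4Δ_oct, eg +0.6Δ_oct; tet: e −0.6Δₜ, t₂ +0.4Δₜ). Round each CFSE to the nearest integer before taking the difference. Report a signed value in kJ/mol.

Octahedral (high-spin): t2g^6 e_g^3, CFSE = 6(−0.4) + 3(+0.6) = -0.6Δ_oct = -0.6 × 156 = -94 kJ/mol.
Tetrahedral e^4 t2^5 gives -0.4Δₜ = -0.4 × (4/9) × 156 = -28 kJ/mol.
Subtracting, OSPE = -94 − (-28) = -66 kJ/mol.

-66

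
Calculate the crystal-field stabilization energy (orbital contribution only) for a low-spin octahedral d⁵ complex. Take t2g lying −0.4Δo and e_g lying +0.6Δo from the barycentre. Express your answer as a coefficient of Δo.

Configuration: t2g^5 e_g^0.
CFSE = 5(-0.4Δo) + 0(0.6Δo) = -2.0Δo + 0.0Δo = -2.0Δo.

-2.0 Δo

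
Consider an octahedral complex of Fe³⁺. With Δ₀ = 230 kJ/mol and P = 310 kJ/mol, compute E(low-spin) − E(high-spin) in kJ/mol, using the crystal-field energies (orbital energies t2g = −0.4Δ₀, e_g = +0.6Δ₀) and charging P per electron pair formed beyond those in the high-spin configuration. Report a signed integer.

160

Fe sits in group 8; removing 3 electrons leaves Fe³⁺ with 8 − 3 = 5 d electrons.
High-spin: t2g^3 e_g^2, CFSE = 0.0Δ₀ = 0 kJ/mol.
For low-spin the configuration is t2g^5 e_g^0: orbital energy -2.0 × 230 = -460 kJ/mol, and 2 additional pairs relative to high-spin add 620 kJ/mol, giving 160 kJ/mol.
E(LS) − E(HS) = 160 − (0) = 160 kJ/mol.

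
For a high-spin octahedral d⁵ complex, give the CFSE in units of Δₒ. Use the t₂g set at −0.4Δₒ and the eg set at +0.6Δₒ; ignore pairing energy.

0.0 Δₒ

Configuration: t₂g³ eg².
CFSE = 3(-0.4Δₒ) + 2(0.6Δₒ) = -1.2Δₒ + 1.2Δₒ = 0.0Δₒ.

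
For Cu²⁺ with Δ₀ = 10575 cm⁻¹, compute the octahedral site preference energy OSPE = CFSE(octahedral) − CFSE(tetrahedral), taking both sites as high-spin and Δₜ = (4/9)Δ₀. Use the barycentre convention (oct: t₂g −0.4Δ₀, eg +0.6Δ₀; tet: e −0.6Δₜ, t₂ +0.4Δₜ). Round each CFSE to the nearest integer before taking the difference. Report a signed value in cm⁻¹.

-4465

Cu²⁺: group 11, so d-count = 11 − 2 = 9.
In an octahedral site d⁹ (HS) is t₂g⁶ eg³, giving CFSE(oct) = -0.6Δ₀ = -6345 cm⁻¹.
Tetrahedral: e⁴ t₂⁵, CFSE = 4(−0.6) + 5(+0.4) = -0.4Δₜ = -0.4 × (4/9) × 10575 = -1880 cm⁻¹.
OSPE = CFSE(oct) − CFSE(tet) = -6345 − (-1880) = -4465 cm⁻¹.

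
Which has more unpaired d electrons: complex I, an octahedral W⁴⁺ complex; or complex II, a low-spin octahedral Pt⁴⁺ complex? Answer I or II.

I

I: Group 6 minus oxidation state +4 gives a d² configuration for W⁴⁺; t₂g² eg⁰ → 2 unpaired.
II: Group 10 minus oxidation state +4 gives a d⁶ configuration for Pt⁴⁺; t2g^6 e_g^0 → 0 unpaired.
So I has more unpaired electrons.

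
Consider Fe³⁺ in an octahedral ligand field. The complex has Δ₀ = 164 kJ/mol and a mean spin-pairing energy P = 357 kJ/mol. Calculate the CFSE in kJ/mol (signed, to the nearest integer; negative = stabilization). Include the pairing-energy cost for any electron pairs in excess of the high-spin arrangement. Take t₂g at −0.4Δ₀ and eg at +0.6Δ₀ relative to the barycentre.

0

Fe is in group 8, so Fe³⁺ is d⁵ (8 − 3 = 5).
Δ₀ < P, so pairing is avoided: the ground state is high-spin.
Configuration: t₂g³ eg².
Orbital CFSE = 0.0Δ₀ = 0.0 × 164 = 0 kJ/mol.
High-spin has no excess pairs, so no pairing correction applies.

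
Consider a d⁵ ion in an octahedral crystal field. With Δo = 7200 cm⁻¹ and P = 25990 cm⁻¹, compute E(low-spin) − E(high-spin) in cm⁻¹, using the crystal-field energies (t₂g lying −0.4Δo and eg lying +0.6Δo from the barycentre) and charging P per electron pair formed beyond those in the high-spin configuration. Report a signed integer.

37580

High-spin: t₂g³ eg², CFSE = 0.0Δo = 0 cm⁻¹.
Low-spin: t₂g⁵ eg⁰, orbital CFSE = -2.0Δo = -14400 cm⁻¹; plus 2 excess pairs × P = +51980 cm⁻¹; total 37580 cm⁻¹.
E(LS) − E(HS) = 37580 − (0) = 37580 cm⁻¹.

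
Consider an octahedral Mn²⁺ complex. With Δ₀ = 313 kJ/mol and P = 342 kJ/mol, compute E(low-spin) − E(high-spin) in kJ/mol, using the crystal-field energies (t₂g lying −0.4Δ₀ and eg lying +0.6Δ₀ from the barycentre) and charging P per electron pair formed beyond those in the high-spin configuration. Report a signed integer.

58

Group 7 minus oxidation state +2 gives a d⁵ configuration for Mn²⁺.
In the high-spin limit (t₂g³ eg²) the orbital term is 0.0Δ₀ = 0 kJ/mol, with no excess pairing.
Low-spin: t₂g⁵ eg⁰, orbital CFSE = -2.0Δ₀ = -626 kJ/mol; plus 2 excess pairs × P = +684 kJ/mol; total 58 kJ/mol.
E(LS) − E(HS) = 58 − (0) = 58 kJ/mol.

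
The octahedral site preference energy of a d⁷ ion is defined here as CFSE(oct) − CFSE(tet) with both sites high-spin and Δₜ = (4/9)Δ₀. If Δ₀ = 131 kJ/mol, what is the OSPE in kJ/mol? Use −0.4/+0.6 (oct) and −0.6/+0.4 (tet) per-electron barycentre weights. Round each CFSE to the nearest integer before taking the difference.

-35

Octahedral (high-spin): t₂g⁵ eg², CFSE = 5(−0.4) + 2(+0.6) = -0.8Δ₀ = -0.8 × 131 = -105 kJ/mol.
In a tetrahedral site the filling is e⁴ t₂³: CFSE(tet) = -1.2Δₜ = -1.2 × (4/9)(131) = -70 kJ/mol.
OSPE = -105 − (-70) = -35 kJ/mol.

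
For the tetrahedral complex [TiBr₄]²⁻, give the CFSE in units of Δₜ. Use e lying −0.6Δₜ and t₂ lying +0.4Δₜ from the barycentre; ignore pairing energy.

-1.2 Δₜ

Each Br⁻ contributes -1; 4 × (-1) = -4. With overall charge -2, Ti is in the +2 oxidation state.
Ti sits in group 4; removing 2 electrons leaves Ti²⁺ with 4 − 2 = 2 d electrons.
Tetrahedral splitting is small, so the complex is high-spin.
Configuration: e² t₂⁰.
CFSE = 2(-0.6Δₜ) + 0(0.4Δₜ) = -1.2Δₜ + 0.0Δₜ = -1.2Δₜ.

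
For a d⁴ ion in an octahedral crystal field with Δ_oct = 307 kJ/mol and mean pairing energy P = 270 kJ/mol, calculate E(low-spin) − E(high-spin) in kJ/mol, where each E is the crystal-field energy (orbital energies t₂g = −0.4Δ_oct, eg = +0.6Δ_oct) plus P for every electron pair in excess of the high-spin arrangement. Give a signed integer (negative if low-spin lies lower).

-37

High-spin d⁴ fills as t₂g³ eg¹ with CFSE 3(−0.4) + 1(+0.6) = -0.6Δ_oct = -184 kJ/mol.
Low-spin: t₂g⁴ eg⁰, orbital CFSE = -1.6Δ_oct = -491 kJ/mol; plus 1 excess pair × P = +270 kJ/mol; total -221 kJ/mol.
The difference is -221 − (-184) = -37 kJ/mol, so low-spin lies lower.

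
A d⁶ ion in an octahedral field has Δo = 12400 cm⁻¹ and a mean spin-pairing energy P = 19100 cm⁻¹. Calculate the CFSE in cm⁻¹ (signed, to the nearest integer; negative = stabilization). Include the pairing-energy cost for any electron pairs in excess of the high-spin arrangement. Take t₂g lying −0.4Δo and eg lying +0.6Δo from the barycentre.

Here Δo < P (12400 < 19100), so the high-spin state is favoured.
Configuration: t₂g⁴ eg².
Orbital CFSE = -0.4Δo = -0.4 × 12400 = -4960 cm⁻¹.
High-spin has no excess pairs, so no pairing correction applies.

-4960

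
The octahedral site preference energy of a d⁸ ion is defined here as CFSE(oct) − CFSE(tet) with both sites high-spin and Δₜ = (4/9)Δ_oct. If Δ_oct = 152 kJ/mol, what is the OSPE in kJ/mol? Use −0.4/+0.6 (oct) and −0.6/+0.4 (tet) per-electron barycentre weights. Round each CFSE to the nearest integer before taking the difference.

-128

In an octahedral site d⁸ (HS) is t₂g⁶ eg², giving CFSE(oct) = -1.2Δ_oct = -182 kJ/mol.
Tetrahedral e⁴ t₂⁴ gives -0.8Δₜ = -0.8 × (4/9) × 152 = -54 kJ/mol.
OSPE = -182 − (-54) = -128 kJ/mol.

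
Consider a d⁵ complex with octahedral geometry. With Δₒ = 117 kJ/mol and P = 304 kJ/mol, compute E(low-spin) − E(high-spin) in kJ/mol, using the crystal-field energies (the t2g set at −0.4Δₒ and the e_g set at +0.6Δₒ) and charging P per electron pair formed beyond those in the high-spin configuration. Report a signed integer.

374

High-spin: t2g^3 e_g^2, CFSE = 0.0Δₒ = 0 kJ/mol.
For low-spin the configuration is t2g^5 e_g^0: orbital energy -2.0 × 117 = -234 kJ/mol, and 2 additional pairs relative to high-spin add 608 kJ/mol, giving 374 kJ/mol.
The difference is 374 − (0) = 374 kJ/mol, so high-spin lies lower.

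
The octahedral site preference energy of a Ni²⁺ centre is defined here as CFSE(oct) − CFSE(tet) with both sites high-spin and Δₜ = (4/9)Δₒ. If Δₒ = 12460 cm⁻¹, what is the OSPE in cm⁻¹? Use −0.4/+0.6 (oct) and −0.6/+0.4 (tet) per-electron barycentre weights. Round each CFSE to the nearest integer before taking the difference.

Group 10 minus oxidation state +2 gives a d⁸ configuration for Ni²⁺.
Octahedral (high-spin): t₂g⁶ eg², CFSE = 6(−0.4) + 2(+0.6) = -1.2Δₒ = -1.2 × 12460 = -14952 cm⁻¹.
Tetrahedral e⁴ t₂⁴ gives -0.8Δₜ = -0.8 × (4/9) × 12460 = -4430 cm⁻¹.
OSPE = CFSE(oct) − CFSE(tet) = -14952 − (-4430) = -10522 cm⁻¹.

-10522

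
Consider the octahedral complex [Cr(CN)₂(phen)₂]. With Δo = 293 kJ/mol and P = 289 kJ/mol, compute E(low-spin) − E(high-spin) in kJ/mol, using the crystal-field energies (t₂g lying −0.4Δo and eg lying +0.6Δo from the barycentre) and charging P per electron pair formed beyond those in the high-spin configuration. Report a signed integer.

Ligand charges: 2×(-1) from CN⁻ and 2×(+0) from phen sum to -2; with overall charge +0, Cr is +2.
Cr is in group 6, so Cr²⁺ is d⁴ (6 − 2 = 4).
High-spin: t₂g³ eg¹, CFSE = -0.6Δo = -176 kJ/mol.
Low-spin t₂g⁴ eg⁰ gives -1.6Δo = -469 kJ/mol, but forming 1 extra pair costs 1P = 289 kJ/mol, so E(LS) = -469 + 289 = -180 kJ/mol.
E(LS) − E(HS) = -180 − (-176) = -4 kJ/mol.

-4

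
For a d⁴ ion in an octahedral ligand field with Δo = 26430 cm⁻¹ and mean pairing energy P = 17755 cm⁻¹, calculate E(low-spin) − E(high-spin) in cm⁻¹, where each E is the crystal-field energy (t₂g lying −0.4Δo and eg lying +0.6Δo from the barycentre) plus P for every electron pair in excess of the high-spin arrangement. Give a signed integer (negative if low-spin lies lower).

In the high-spin limit (t₂g³ eg¹) the orbital term is -0.6Δo = -15858 cm⁻¹, with no excess pairing.
For low-spin the configuration is t₂g⁴ eg⁰: orbital energy -1.6 × 26430 = -42288 cm⁻¹, and 1 additional pair relative to high-spin adds 17755 cm⁻¹, giving -24533 cm⁻¹.
The difference is -24533 − (-15858) = -8675 cm⁻¹, so low-spin lies lower.

-8675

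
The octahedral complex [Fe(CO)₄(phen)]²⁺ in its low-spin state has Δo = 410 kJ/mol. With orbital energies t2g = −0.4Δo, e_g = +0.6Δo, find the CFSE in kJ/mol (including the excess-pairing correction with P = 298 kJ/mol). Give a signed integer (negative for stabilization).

Ligand charges: 4×(+0) from CO and 1×(+0) from phen sum to +0; with overall charge +2, Fe is +2.
Fe²⁺: group 8, so d-count = 8 − 2 = 6.
Configuration: t2g^6 e_g^0.
Orbital CFSE = 6(-0.4) + 0(0.6) = -2.4Δo = -2.4 × 410 = -984 kJ/mol.
Relative to high-spin t2g^4 e_g^2 (1 paired), the low-spin configuration has 2 additional pairs, contributing +2 × 298 = +596 kJ/mol.
Combining: -984 + 596 = -388 kJ/mol.

-388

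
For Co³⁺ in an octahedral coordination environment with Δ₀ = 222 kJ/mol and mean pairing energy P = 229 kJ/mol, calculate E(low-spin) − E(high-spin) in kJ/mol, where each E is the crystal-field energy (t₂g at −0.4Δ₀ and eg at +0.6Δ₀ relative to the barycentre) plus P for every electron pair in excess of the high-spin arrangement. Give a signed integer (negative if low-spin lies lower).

14

Group 9 minus oxidation state +3 gives a d⁶ configuration for Co³⁺.
In the high-spin limit (t₂g⁴ eg²) the orbital term is -0.4Δ₀ = -89 kJ/mol, with no excess pairing.
For low-spin the configuration is t₂g⁶ eg⁰: orbital energy -2.4 × 222 = -533 kJ/mol, and 2 additional pairs relative to high-spin add 458 kJ/mol, giving -75 kJ/mol.
Thus E(LS) − E(HS) = 14 kJ/mol.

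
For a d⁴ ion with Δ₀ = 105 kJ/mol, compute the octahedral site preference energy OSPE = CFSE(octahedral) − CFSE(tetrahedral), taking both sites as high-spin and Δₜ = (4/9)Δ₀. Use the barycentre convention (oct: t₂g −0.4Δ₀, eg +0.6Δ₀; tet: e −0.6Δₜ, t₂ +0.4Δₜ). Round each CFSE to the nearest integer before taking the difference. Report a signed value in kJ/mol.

Octahedral high-spin t₂g³ eg¹: CFSE = -0.6 × 105 = -63 kJ/mol.
In a tetrahedral site the filling is e² t₂²: CFSE(tet) = -0.4Δₜ = -0.4 × (4/9)(105) = -19 kJ/mol.
OSPE = -63 − (-19) = -44 kJ/mol.

-44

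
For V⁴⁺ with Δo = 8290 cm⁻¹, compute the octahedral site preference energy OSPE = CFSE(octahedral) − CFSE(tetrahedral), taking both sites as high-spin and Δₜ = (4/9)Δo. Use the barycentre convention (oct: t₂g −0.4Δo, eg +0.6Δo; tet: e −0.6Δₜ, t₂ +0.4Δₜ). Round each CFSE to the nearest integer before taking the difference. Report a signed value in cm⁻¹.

-1105

V is in group 5, so V⁴⁺ is d¹ (5 − 4 = 1).
Octahedral high-spin t2g^1 e_g^0: CFSE = -0.4 × 8290 = -3316 cm⁻¹.
Tetrahedral: e^1 t2^0, CFSE = 1(−0.6) + 0(+0.4) = -0.6Δₜ = -0.6 × (4/9) × 8290 = -2211 cm⁻¹.
OSPE = CFSE(oct) − CFSE(tet) = -3316 − (-2211) = -1105 cm⁻¹.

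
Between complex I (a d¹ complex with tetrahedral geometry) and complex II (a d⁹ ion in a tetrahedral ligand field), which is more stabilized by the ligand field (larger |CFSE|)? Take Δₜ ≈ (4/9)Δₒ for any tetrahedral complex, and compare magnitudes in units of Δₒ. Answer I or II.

I

I: Tetrahedral splitting is small, so the complex is high-spin; e^1 t2^0, CFSE = -0.6Δₜ ≈ -0.27Δₒ.
II: With tetrahedral geometry the complex is necessarily high-spin; e⁴ t₂⁵, CFSE = -0.4Δₜ ≈ -0.18Δₒ.
So I has the larger |CFSE|.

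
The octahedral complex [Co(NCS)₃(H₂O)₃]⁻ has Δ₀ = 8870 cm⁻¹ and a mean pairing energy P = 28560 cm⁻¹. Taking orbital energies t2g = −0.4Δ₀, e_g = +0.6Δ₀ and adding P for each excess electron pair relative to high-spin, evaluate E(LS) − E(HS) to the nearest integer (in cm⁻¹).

Ligand charges: 3×(-1) from NCS⁻ and 3×(+0) from H₂O sum to -3; with overall charge -1, Co is +2.
Co²⁺: group 9, so d-count = 9 − 2 = 7.
In the high-spin limit (t2g^5 e_g^2) the orbital term is -0.8Δ₀ = -7096 cm⁻¹, with no excess pairing.
Low-spin t2g^6 e_g^1 gives -1.8Δ₀ = -15966 cm⁻¹, but forming 1 extra pair costs 1P = 28560 cm⁻¹, so E(LS) = -15966 + 28560 = 12594 cm⁻¹.
The difference is 12594 − (-7096) = 19690 cm⁻¹, so high-spin lies lower.

19690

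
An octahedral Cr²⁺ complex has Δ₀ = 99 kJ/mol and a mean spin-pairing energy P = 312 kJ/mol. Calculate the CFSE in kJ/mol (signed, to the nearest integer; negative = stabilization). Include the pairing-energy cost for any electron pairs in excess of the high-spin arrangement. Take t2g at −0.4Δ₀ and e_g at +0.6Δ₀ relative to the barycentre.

-59

Group 6 minus oxidation state +2 gives a d⁴ configuration for Cr²⁺.
With Δ₀ < P the complex is high-spin.
Filling d⁴ accordingly: t2g^3 e_g^1.
Orbital CFSE = -0.6Δ₀ = -0.6 × 99 = -59 kJ/mol.
High-spin has no excess pairs, so no pairing correction applies.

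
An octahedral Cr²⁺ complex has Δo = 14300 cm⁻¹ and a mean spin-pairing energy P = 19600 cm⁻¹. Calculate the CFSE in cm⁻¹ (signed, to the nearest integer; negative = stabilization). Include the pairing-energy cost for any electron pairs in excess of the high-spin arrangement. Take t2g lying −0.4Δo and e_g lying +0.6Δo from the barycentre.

-8580

Cr²⁺: group 6, so d-count = 6 − 2 = 4.
Since Δo = 14300 cm⁻¹ < P = 19600 cm⁻¹, the complex adopts the high-spin configuration.
Configuration: t2g^3 e_g^1.
Orbital CFSE = -0.6Δo = -0.6 × 14300 = -8580 cm⁻¹.
High-spin has no excess pairs, so no pairing correction applies.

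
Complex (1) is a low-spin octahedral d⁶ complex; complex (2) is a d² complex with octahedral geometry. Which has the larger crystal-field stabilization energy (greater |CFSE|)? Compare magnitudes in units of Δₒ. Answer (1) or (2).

(1): t₂g⁶ eg⁰, CFSE = -2.4Δₒ.
(2): t₂g² eg⁰, CFSE = -0.8Δₒ.
So (1) has the larger |CFSE|.

(1)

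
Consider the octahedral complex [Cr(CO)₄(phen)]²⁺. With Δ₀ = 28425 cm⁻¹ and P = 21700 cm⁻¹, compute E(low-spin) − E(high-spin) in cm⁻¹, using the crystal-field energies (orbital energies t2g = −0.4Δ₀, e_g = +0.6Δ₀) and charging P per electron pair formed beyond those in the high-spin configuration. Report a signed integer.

-6725

Ligand charges: 4×(+0) from CO and 1×(+0) from phen sum to +0; with overall charge +2, Cr is +2.
Cr²⁺: group 6, so d-count = 6 − 2 = 4.
High-spin d⁴ fills as t2g^3 e_g^1 with CFSE 3(−0.4) + 1(+0.6) = -0.6Δ₀ = -17055 cm⁻¹.
Low-spin t2g^4 e_g^0 gives -1.6Δ₀ = -45480 cm⁻¹, but forming 1 extra pair costs 1P = 21700 cm⁻¹, so E(LS) = -45480 + 21700 = -23780 cm⁻¹.
E(LS) − E(HS) = -23780 − (-17055) = -6725 cm⁻¹.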